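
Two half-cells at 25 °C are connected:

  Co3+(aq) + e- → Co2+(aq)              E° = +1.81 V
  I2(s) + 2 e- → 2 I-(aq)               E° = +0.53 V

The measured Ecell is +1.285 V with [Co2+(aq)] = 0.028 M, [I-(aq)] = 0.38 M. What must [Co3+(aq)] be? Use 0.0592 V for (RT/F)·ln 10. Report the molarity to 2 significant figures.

With Co³⁺/Co²⁺ at the cathode and I₂/I⁻ at the anode, E°cell = +1.81 − (+0.53) = +1.28 V (n = 2).
From the Nernst equation, log Q = n(E° − E)/0.0592 = 2·(+1.28 − (+1.285))/0.0592 = −0.169.
Balancing electrons gives 2 Co3+(aq) + 2 I-(aq) → 2 Co2+(aq) + I2(s); thus Q = [Co2+(aq)]^2 / ([Co3+(aq)]^2·[I-(aq)]^2).
Solving for the unknown gives log [Co3+(aq)] = −1.048, so [Co3+(aq)] ≈ 0.090 M.

0.090 M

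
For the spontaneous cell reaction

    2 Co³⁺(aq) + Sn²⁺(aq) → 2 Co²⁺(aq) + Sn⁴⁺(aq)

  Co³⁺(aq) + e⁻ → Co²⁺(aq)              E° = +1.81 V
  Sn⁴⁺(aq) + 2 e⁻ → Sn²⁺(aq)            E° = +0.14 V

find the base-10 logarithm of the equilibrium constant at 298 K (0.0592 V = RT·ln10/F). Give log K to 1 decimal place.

The Co³⁺/Co²⁺ couple is reduced (cathode); E°cell = +1.81 − (+0.14) = +1.67 V with n = 2.
At equilibrium E = 0, so log K = nE°cell / 0.0592 = (2)(+1.67) / 0.0592 = 56.4.

log K = 56.4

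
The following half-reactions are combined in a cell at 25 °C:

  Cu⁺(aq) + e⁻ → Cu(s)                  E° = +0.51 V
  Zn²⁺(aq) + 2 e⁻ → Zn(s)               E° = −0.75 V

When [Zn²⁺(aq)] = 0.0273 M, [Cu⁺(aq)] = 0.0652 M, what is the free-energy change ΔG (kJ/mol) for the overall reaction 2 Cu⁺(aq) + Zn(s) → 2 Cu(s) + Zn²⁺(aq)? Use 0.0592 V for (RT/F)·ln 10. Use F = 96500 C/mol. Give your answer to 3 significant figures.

−239 kJ/mol

E°cell = +0.51 − (−0.75) = +1.26 V; the balanced reaction transfers n = 2 electrons.
Here Q = [Zn²⁺(aq)] / [Cu⁺(aq)]^2 = 6.42 (log Q = 0.808), giving E = +1.26 − (0.0592/2)·(0.808) = +1.2361 V.
ΔG = −nFE = −(2)(96500)(+1.2361) J/mol = −239 kJ/mol.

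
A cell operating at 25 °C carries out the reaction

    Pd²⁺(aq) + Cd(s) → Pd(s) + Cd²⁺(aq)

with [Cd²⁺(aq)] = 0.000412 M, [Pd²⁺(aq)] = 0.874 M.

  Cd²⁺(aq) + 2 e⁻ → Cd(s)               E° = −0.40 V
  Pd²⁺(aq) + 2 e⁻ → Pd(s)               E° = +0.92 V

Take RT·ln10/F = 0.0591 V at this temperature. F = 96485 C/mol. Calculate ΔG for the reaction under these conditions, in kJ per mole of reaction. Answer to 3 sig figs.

With Pd²⁺/Pd reduced at the cathode, E°cell = +0.92 − (−0.40) = +1.32 V and n = 2.
The reaction quotient is [Cd²⁺(aq)] / [Pd²⁺(aq)] = 0.000471; by Nernst, E = +1.32 − (0.0591/2)(−3.327) = +1.4183 V.
ΔG = −nFE = −(2)(96485)(+1.4183) J/mol = −274 kJ/mol.

−274 kJ/mol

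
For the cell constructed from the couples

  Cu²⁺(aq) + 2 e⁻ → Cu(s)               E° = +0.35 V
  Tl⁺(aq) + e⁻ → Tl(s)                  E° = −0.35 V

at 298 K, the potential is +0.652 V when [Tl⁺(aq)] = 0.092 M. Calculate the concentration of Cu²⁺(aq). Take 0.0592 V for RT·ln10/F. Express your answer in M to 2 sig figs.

0.00020 M

With Cu²⁺/Cu at the cathode and Tl⁺/Tl at the anode, E°cell = +0.35 − (−0.35) = +0.70 V (n = 2).
From the Nernst equation, log Q = n(E° − E)/0.0592 = 2·(+0.70 − (+0.652))/0.0592 = 1.622.
The balanced reaction is Cu²⁺(aq) + 2 Tl(s) → Cu(s) + 2 Tl⁺(aq), so Q = [Tl⁺(aq)]^2 / [Cu²⁺(aq)].
Substituting the known concentrations and solving, log [Cu²⁺(aq)] = −3.694 and [Cu²⁺(aq)] = 0.00020 M.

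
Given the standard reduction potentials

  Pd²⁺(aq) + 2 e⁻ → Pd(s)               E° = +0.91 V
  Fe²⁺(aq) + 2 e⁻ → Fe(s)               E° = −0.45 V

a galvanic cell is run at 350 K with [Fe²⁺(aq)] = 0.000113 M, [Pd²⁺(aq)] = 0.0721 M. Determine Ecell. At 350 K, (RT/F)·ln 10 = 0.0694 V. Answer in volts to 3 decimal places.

Pd²⁺/Pd is reduced (cathode, E° = +0.91 V) and Fe²⁺/Fe is oxidized (anode).
E°cell = E°cat − E°an = +0.91 − (−0.45) = +1.36 V; n = 2.
Balancing gives Pd²⁺(aq) + Fe(s) → Pd(s) + Fe²⁺(aq); hence Q = [Fe²⁺(aq)] / [Pd²⁺(aq)] = 0.00157 (log Q = −2.805).
By the Nernst equation, E = +1.36 − (0.0694/2)·(−2.805) = +1.457 V.

+1.457 V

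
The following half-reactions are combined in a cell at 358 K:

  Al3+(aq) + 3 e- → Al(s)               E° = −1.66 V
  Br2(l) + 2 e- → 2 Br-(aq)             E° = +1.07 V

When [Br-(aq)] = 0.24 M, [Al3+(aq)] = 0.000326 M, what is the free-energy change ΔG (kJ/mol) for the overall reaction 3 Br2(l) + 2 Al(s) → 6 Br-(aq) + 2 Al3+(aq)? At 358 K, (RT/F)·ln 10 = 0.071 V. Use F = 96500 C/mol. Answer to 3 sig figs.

E°cell = +1.07 − (−1.66) = +2.73 V; the balanced reaction transfers n = 6 electrons.
Q = [Br-(aq)]^6·[Al3+(aq)]^2 = 2.03×10^−11, so log Q = −10.692 and E = +2.73 − (0.071/6)(−10.692) = +2.8565 V.
Then ΔG = −nFE = −6 × 96500 × +2.8565 J/mol = −1650 kJ/mol.

−1650 kJ/mol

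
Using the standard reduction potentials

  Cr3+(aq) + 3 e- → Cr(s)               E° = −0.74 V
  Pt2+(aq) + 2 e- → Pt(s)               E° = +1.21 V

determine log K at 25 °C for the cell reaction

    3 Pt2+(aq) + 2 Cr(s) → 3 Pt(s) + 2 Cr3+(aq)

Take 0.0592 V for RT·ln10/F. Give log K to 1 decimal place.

log K = 197.6

The Pt²⁺/Pt couple is reduced (cathode); E°cell = +1.21 − (−0.74) = +1.95 V with n = 6.
At equilibrium E = 0, so log K = nE°cell / 0.0592 = (6)(+1.95) / 0.0592 = 197.6.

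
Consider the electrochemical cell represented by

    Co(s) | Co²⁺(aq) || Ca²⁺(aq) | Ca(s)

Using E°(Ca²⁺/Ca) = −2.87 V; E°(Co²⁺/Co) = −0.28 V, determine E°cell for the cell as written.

By convention the left-hand electrode in cell notation is the anode (oxidation) and the right-hand electrode is the cathode (reduction).
E°cell = E°(right) − E°(left) = −2.87 − (−0.28) = −2.59 V.
The negative sign shows that, as written, the cell would require an external voltage to drive the reaction.

−2.59 V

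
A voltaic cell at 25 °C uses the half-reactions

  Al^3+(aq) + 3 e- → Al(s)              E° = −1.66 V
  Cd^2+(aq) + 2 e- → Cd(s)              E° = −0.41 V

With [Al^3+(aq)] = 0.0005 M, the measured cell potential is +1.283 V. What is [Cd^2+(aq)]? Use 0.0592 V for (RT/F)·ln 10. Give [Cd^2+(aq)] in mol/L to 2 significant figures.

0.082 M

Cd²⁺/Cd is the cathode (higher E°); E°cell = −0.41 − (−1.66) = +1.25 V with n = 6.
Rearranging E = E° − (0.0592/n)·log Q gives log Q = 6(+1.25 − (+1.283))/0.0592 = −3.345.
Balancing electrons gives 3 Cd^2+(aq) + 2 Al(s) → 3 Cd(s) + 2 Al^3+(aq); thus Q = [Al^3+(aq)]^2 / [Cd^2+(aq)]^3.
Isolating [Cd^2+(aq)] in Q = 10^{−3.345} yields log [Cd^2+(aq)] = −1.086, i.e. 0.082 M.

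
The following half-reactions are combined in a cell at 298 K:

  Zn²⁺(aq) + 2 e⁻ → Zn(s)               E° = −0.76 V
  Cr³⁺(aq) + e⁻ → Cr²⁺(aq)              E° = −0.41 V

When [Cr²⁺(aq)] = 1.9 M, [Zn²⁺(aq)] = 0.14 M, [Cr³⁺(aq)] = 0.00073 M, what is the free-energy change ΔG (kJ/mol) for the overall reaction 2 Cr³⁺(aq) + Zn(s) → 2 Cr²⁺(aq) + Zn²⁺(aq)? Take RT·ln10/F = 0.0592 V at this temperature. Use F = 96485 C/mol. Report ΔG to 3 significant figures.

−33.4 kJ/mol

With Cr³⁺/Cr²⁺ reduced at the cathode, E°cell = −0.41 − (−0.76) = +0.35 V and n = 2.
Q = ([Cr²⁺(aq)]^2·[Zn²⁺(aq)]) / [Cr³⁺(aq)]^2 = 9.48×10^5, so log Q = 5.977 and E = +0.35 − (0.0592/2)(5.977) = +0.1731 V.
Finally ΔG = −nFE = −(2)(96485 C/mol)(+0.1731 V) = −33.4 kJ/mol.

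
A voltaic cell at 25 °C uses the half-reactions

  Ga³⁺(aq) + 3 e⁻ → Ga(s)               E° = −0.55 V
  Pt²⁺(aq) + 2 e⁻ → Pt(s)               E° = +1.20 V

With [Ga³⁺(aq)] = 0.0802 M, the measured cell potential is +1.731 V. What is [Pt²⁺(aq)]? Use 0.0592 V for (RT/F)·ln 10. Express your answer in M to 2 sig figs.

The Pt²⁺/Pt couple has the larger reduction potential, so it is the cathode: E°cell = +1.20 − (−0.55) = +1.75 V and n = 6.
Since E = E° − (0.0592/n)·log Q, log Q = n(E° − E)/0.0592 = 1.926.
For 3 Pt²⁺(aq) + 2 Ga(s) → 3 Pt(s) + 2 Ga³⁺(aq), the reaction quotient is Q = [Ga³⁺(aq)]^2 / [Pt²⁺(aq)]^3.
Isolating [Pt²⁺(aq)] in Q = 10^{1.926} yields log [Pt²⁺(aq)] = −1.373, i.e. 0.042 M.

0.042 M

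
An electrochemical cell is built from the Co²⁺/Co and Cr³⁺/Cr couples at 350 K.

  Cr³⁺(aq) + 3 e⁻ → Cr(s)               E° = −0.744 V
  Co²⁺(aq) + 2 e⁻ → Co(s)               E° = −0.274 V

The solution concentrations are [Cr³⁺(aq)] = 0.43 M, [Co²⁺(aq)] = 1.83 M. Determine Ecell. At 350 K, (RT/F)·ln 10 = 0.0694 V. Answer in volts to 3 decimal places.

Since E°(Co²⁺/Co) > E°(Cr³⁺/Cr), Co²⁺/Co serves as the cathode.
E°cell = E°cat − E°an = −0.274 − (−0.744) = +0.470 V; n = 6.
For the overall reaction 3 Co²⁺(aq) + 2 Cr(s) → 3 Co(s) + 2 Cr³⁺(aq), Q = [Cr³⁺(aq)]^2 / [Co²⁺(aq)]^3 = 0.0302, giving log Q = −1.520.
E = E° − (0.0694/n)·log Q = +0.470 − (0.0694/6)(−1.520) = +0.488 V.

+0.488 V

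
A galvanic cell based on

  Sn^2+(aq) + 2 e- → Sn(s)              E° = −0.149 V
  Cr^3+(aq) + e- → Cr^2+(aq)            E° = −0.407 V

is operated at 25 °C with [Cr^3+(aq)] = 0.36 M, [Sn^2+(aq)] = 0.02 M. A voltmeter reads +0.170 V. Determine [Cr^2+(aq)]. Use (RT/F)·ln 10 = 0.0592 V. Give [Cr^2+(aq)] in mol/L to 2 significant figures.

The Sn²⁺/Sn couple has the larger reduction potential, so it is the cathode: E°cell = −0.149 − (−0.407) = +0.258 V and n = 2.
From the Nernst equation, log Q = n(E° − E)/0.0592 = 2·(+0.258 − (+0.170))/0.0592 = 2.973.
Balancing electrons gives Sn^2+(aq) + 2 Cr^2+(aq) → Sn(s) + 2 Cr^3+(aq); thus Q = [Cr^3+(aq)]^2 / ([Sn^2+(aq)]·[Cr^2+(aq)]^2).
Isolating [Cr^2+(aq)] in Q = 10^{2.973} yields log [Cr^2+(aq)] = −1.081, i.e. 0.083 M.

0.083 M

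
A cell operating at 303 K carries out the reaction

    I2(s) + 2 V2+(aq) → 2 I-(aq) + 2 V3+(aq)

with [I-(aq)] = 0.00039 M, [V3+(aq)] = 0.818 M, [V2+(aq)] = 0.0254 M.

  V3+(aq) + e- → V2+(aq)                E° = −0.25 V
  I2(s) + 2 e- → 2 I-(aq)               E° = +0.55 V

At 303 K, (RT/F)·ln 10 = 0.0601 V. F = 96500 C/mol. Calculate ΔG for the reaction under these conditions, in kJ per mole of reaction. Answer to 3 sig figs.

The standard cell potential is +0.55 − (−0.25) = +0.80 V, with n = 2 electrons in the balanced equation.
The reaction quotient is ([I-(aq)]^2·[V3+(aq)]^2) / [V2+(aq)]^2 = 0.000158; by Nernst, E = +0.80 − (0.0601/2)(−3.802) = +0.9143 V.
Then ΔG = −nFE = −2 × 96500 × +0.9143 J/mol = −176 kJ/mol.

−176 kJ/mol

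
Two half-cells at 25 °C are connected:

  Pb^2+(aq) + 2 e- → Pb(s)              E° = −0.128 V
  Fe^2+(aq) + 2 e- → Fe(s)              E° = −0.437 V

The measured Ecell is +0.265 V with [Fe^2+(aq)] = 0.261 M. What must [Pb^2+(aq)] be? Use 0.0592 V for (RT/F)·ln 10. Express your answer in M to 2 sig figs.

Pb²⁺/Pb is the cathode (higher E°); E°cell = −0.128 − (−0.437) = +0.309 V with n = 2.
From the Nernst equation, log Q = n(E° − E)/0.0592 = 2·(+0.309 − (+0.265))/0.0592 = 1.486.
Balancing electrons gives Pb^2+(aq) + Fe(s) → Pb(s) + Fe^2+(aq); thus Q = [Fe^2+(aq)] / [Pb^2+(aq)].
Solving for the unknown gives log [Pb^2+(aq)] = −2.069, so [Pb^2+(aq)] ≈ 0.0085 M.

0.0085 M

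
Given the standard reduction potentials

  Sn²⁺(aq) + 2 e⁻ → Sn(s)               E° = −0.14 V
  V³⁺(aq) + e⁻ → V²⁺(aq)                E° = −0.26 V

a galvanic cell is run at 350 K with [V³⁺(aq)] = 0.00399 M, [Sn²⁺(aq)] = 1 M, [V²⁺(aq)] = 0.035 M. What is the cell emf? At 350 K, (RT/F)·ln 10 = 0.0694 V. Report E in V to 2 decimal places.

+0.19 V

Sn²⁺/Sn is reduced (cathode, E° = −0.14 V) and V³⁺/V²⁺ is oxidized (anode).
E°cell = E°cat − E°an = −0.14 − (−0.26) = +0.12 V; n = 2.
Balancing gives Sn²⁺(aq) + 2 V²⁺(aq) → Sn(s) + 2 V³⁺(aq); hence Q = [V³⁺(aq)]^2 / ([Sn²⁺(aq)]·[V²⁺(aq)]^2) = 0.013 (log Q = −1.886).
E = E° − (0.0694/n)·log Q = +0.12 − (0.0694/2)(−1.886) = +0.19 V.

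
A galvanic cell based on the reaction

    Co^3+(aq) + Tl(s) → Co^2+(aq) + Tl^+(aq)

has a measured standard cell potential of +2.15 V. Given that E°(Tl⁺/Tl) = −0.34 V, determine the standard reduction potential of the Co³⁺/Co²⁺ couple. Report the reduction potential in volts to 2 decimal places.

+1.81 V

In the reaction as written the Co³⁺/Co²⁺ couple is reduced (cathode) and Tl⁺/Tl is oxidized (anode), so E°cell = E°(Co³⁺/Co²⁺) − E°(Tl⁺/Tl).
E°(Co³⁺/Co²⁺) = E°cell + E°(anode) = +2.15 + (−0.34) = +1.81 V.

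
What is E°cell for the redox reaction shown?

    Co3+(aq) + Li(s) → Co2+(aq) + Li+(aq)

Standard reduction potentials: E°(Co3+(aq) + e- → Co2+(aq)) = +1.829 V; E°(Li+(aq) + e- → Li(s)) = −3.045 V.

Co3+(aq) gains electrons, so the Co³⁺/Co²⁺ couple is the cathode; the Li⁺/Li couple is the anode.
E°cell = E°(cathode) − E°(anode) = +1.829 − (−3.045) = +4.874 V.

+4.874 V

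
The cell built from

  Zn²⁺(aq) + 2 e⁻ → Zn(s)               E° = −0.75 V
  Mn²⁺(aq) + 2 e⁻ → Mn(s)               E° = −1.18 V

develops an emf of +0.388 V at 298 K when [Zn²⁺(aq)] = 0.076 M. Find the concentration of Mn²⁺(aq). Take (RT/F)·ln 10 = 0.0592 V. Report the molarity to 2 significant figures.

Zn²⁺/Zn is the cathode (higher E°); E°cell = −0.75 − (−1.18) = +0.43 V with n = 2.
From the Nernst equation, log Q = n(E° − E)/0.0592 = 2·(+0.43 − (+0.388))/0.0592 = 1.419.
Balancing electrons gives Zn²⁺(aq) + Mn(s) → Zn(s) + Mn²⁺(aq); thus Q = [Mn²⁺(aq)] / [Zn²⁺(aq)].
Isolating [Mn²⁺(aq)] in Q = 10^{1.419} yields log [Mn²⁺(aq)] = 0.300, i.e. 2.0 M.

2.0 M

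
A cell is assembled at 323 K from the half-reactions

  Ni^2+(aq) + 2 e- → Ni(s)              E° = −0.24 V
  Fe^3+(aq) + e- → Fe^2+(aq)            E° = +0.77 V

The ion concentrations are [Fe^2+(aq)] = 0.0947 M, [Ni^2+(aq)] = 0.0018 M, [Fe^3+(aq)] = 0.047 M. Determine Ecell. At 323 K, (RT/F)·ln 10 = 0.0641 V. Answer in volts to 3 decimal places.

The Fe³⁺/Fe²⁺ couple has the more positive E°, so it is the cathode; Ni²⁺/Ni is the anode.
E°cell = +0.77 − (−0.24) = +1.01 V, with n = 2 electrons transferred.
Balancing gives 2 Fe^3+(aq) + Ni(s) → 2 Fe^2+(aq) + Ni^2+(aq); hence Q = ([Fe^2+(aq)]^2·[Ni^2+(aq)]) / [Fe^3+(aq)]^2 = 0.00731 (log Q = −2.136).
By the Nernst equation, E = +1.01 − (0.0641/2)·(−2.136) = +1.078 V.

+1.078 V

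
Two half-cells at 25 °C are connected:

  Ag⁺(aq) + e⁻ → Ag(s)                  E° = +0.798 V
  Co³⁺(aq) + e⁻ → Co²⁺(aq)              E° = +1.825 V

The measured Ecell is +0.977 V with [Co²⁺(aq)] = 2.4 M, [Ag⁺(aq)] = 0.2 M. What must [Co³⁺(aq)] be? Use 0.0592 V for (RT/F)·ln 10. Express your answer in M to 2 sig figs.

0.069 M

The Co³⁺/Co²⁺ couple has the larger reduction potential, so it is the cathode: E°cell = +1.825 − (+0.798) = +1.027 V and n = 1.
From the Nernst equation, log Q = n(E° − E)/0.0592 = 1·(+1.027 − (+0.977))/0.0592 = 0.845.
The balanced reaction is Co³⁺(aq) + Ag(s) → Co²⁺(aq) + Ag⁺(aq), so Q = ([Co²⁺(aq)]·[Ag⁺(aq)]) / [Co³⁺(aq)].
Solving for the unknown gives log [Co³⁺(aq)] = −1.164, so [Co³⁺(aq)] ≈ 0.069 M.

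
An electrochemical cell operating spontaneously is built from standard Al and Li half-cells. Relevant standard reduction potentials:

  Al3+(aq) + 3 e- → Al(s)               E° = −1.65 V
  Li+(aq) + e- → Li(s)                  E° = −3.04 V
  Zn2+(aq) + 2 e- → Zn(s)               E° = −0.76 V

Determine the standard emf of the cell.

+1.39 V

The Al³⁺/Al couple has the higher E°, so Al ion is reduced (cathode) and Li is oxidized (anode).
E°cell = E°(cathode) − E°(anode) = −1.65 − (−3.04) = +1.39 V.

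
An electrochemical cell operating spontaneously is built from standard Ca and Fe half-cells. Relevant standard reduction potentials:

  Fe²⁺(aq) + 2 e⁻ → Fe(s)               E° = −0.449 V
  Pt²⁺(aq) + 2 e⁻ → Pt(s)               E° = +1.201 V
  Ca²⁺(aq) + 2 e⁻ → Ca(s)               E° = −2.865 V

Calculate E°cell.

Of the two couples in this cell, the one with the more positive reduction potential is reduced at the cathode: here that is Fe²⁺/Fe (−0.449 V); Ca²⁺/Ca (−2.865 V) is the anode.
E°cell = E°(cathode) − E°(anode) = −0.449 − (−2.865) = +2.416 V.

+2.416 V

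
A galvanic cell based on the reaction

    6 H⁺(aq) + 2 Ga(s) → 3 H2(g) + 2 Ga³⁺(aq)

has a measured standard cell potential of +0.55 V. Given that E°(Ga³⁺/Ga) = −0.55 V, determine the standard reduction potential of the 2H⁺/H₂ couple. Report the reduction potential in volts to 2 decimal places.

In the reaction as written the 2H⁺/H₂ couple is reduced (cathode) and Ga³⁺/Ga is oxidized (anode), so E°cell = E°(2H⁺/H₂) − E°(Ga³⁺/Ga).
E°(2H⁺/H₂) = E°cell + E°(anode) = +0.55 + (−0.55) = +0.00 V.

+0.00 V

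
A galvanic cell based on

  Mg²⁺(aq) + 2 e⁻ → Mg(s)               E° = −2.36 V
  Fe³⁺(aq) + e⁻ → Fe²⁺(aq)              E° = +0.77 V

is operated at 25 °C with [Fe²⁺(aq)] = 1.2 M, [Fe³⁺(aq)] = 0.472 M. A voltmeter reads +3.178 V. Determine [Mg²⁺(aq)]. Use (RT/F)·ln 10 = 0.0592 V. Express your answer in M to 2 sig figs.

Fe³⁺/Fe²⁺ is the cathode (higher E°); E°cell = +0.77 − (−2.36) = +3.13 V with n = 2.
From the Nernst equation, log Q = n(E° − E)/0.0592 = 2·(+3.13 − (+3.178))/0.0592 = −1.622.
For 2 Fe³⁺(aq) + Mg(s) → 2 Fe²⁺(aq) + Mg²⁺(aq), the reaction quotient is Q = ([Fe²⁺(aq)]^2·[Mg²⁺(aq)]) / [Fe³⁺(aq)]^2.
Substituting the known concentrations and solving, log [Mg²⁺(aq)] = −2.432 and [Mg²⁺(aq)] = 0.0037 M.

0.0037 M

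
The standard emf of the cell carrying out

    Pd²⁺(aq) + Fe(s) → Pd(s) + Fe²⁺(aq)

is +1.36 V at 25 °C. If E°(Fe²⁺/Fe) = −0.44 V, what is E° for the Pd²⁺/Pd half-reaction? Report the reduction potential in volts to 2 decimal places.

In the reaction as written the Pd²⁺/Pd couple is reduced (cathode) and Fe²⁺/Fe is oxidized (anode), so E°cell = E°(Pd²⁺/Pd) − E°(Fe²⁺/Fe).
E°(Pd²⁺/Pd) = E°cell + E°(anode) = +1.36 + (−0.44) = +0.92 V.

+0.92 V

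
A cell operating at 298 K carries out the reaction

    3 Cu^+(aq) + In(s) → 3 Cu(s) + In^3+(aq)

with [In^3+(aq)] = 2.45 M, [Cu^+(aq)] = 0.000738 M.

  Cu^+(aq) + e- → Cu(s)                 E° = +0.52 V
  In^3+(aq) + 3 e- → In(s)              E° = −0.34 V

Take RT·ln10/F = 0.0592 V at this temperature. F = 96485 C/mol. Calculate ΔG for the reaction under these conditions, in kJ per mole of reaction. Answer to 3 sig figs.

The standard cell potential is +0.52 − (−0.34) = +0.86 V, with n = 3 electrons in the balanced equation.
The reaction quotient is [In^3+(aq)] / [Cu^+(aq)]^3 = 6.1×10^9; by Nernst, E = +0.86 − (0.0592/3)(9.785) = +0.6669 V.
ΔG = −nFE = −(3)(96485)(+0.6669) J/mol = −193 kJ/mol.

−193 kJ/mol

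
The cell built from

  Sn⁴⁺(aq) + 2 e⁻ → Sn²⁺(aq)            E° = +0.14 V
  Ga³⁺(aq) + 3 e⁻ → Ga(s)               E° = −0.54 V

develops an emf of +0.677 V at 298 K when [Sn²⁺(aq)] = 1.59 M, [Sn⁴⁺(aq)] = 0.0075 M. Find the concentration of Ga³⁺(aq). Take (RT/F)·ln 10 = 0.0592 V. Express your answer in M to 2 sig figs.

0.00046 M

With Sn⁴⁺/Sn²⁺ at the cathode and Ga³⁺/Ga at the anode, E°cell = +0.14 − (−0.54) = +0.68 V (n = 6).
From the Nernst equation, log Q = n(E° − E)/0.0592 = 6·(+0.68 − (+0.677))/0.0592 = 0.304.
For 3 Sn⁴⁺(aq) + 2 Ga(s) → 3 Sn²⁺(aq) + 2 Ga³⁺(aq), the reaction quotient is Q = ([Sn²⁺(aq)]^3·[Ga³⁺(aq)]^2) / [Sn⁴⁺(aq)]^3.
Solving for the unknown gives log [Ga³⁺(aq)] = −3.338, so [Ga³⁺(aq)] ≈ 0.00046 M.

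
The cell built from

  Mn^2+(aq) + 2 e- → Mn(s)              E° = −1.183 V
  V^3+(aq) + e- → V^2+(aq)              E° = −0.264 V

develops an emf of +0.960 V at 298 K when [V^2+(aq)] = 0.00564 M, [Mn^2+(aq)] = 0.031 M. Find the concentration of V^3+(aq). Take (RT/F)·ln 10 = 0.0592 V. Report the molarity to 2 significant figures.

The V³⁺/V²⁺ couple has the larger reduction potential, so it is the cathode: E°cell = −0.264 − (−1.183) = +0.919 V and n = 2.
Rearranging E = E° − (0.0592/n)·log Q gives log Q = 2(+0.919 − (+0.960))/0.0592 = −1.385.
Balancing electrons gives 2 V^3+(aq) + Mn(s) → 2 V^2+(aq) + Mn^2+(aq); thus Q = ([V^2+(aq)]^2·[Mn^2+(aq)]) / [V^3+(aq)]^2.
Isolating [V^3+(aq)] in Q = 10^{−1.385} yields log [V^3+(aq)] = −2.311, i.e. 0.0049 M.

0.0049 M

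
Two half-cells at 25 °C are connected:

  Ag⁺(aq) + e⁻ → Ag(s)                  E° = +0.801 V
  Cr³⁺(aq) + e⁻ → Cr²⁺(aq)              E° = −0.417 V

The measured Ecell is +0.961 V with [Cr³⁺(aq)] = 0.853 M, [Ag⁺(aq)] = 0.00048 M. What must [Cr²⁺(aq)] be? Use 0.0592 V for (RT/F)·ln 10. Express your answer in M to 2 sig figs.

The Ag⁺/Ag couple has the larger reduction potential, so it is the cathode: E°cell = +0.801 − (−0.417) = +1.218 V and n = 1.
From the Nernst equation, log Q = n(E° − E)/0.0592 = 1·(+1.218 − (+0.961))/0.0592 = 4.341.
For Ag⁺(aq) + Cr²⁺(aq) → Ag(s) + Cr³⁺(aq), the reaction quotient is Q = [Cr³⁺(aq)] / ([Ag⁺(aq)]·[Cr²⁺(aq)]).
Isolating [Cr²⁺(aq)] in Q = 10^{4.341} yields log [Cr²⁺(aq)] = −1.091, i.e. 0.081 M.

0.081 M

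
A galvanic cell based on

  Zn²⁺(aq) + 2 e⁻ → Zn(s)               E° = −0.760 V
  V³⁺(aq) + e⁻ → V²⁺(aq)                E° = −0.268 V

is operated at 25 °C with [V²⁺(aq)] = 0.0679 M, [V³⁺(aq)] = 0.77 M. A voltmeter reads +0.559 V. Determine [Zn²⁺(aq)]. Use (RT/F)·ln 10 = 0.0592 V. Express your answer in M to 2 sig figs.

0.70 M

V³⁺/V²⁺ is the cathode (higher E°); E°cell = −0.268 − (−0.760) = +0.492 V with n = 2.
Since E = E° − (0.0592/n)·log Q, log Q = n(E° − E)/0.0592 = −2.264.
For 2 V³⁺(aq) + Zn(s) → 2 V²⁺(aq) + Zn²⁺(aq), the reaction quotient is Q = ([V²⁺(aq)]^2·[Zn²⁺(aq)]) / [V³⁺(aq)]^2.
Solving for the unknown gives log [Zn²⁺(aq)] = −0.155, so [Zn²⁺(aq)] ≈ 0.70 M.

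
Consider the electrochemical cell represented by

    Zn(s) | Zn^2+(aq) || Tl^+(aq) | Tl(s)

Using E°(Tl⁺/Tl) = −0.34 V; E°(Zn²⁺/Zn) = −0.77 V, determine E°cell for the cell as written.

+0.43 V

By convention the left-hand electrode in cell notation is the anode (oxidation) and the right-hand electrode is the cathode (reduction).
E°cell = E°(right) − E°(left) = −0.34 − (−0.77) = +0.43 V.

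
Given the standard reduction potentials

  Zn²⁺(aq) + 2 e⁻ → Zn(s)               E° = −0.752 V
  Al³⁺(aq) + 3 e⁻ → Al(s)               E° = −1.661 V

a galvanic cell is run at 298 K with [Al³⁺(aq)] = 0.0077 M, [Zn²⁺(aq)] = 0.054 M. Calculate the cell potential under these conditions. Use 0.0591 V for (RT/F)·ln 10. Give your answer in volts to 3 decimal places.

+0.913 V

The Zn²⁺/Zn couple has the more positive E°, so it is the cathode; Al³⁺/Al is the anode.
The standard potential is −0.752 − (−1.661) = +0.909 V and the balanced reaction transfers n = 6 electrons.
The balanced reaction is 3 Zn²⁺(aq) + 2 Al(s) → 3 Zn(s) + 2 Al³⁺(aq), so Q = [Al³⁺(aq)]^2 / [Zn²⁺(aq)]^3 = 0.377 and log Q = −0.424.
Applying E = E° − (RT ln10/nF)·log Q gives +0.909 − (0.0591/6)(−0.424) = +0.913 V.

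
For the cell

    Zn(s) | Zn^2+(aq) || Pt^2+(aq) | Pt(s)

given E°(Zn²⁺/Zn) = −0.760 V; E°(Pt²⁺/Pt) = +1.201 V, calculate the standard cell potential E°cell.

By convention the left-hand electrode in cell notation is the anode (oxidation) and the right-hand electrode is the cathode (reduction).
E°cell = E°(right) − E°(left) = +1.201 − (−0.760) = +1.961 V.

+1.961 V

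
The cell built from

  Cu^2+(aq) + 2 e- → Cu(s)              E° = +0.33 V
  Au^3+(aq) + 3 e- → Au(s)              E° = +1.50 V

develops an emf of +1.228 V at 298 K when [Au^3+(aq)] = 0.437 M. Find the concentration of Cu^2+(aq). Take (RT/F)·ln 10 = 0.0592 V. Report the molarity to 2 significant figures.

The Au³⁺/Au couple has the larger reduction potential, so it is the cathode: E°cell = +1.50 − (+0.33) = +1.17 V and n = 6.
Rearranging E = E° − (0.0592/n)·log Q gives log Q = 6(+1.17 − (+1.228))/0.0592 = −5.878.
For 2 Au^3+(aq) + 3 Cu(s) → 2 Au(s) + 3 Cu^2+(aq), the reaction quotient is Q = [Cu^2+(aq)]^3 / [Au^3+(aq)]^2.
Isolating [Cu^2+(aq)] in Q = 10^{−5.878} yields log [Cu^2+(aq)] = −2.199, i.e. 0.0063 M.

0.0063 M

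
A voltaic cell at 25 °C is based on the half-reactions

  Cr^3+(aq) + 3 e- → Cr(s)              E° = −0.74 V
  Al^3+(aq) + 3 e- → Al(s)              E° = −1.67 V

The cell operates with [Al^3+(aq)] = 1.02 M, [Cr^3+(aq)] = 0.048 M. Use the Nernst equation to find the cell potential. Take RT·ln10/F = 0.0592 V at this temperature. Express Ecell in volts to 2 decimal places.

Since E°(Cr³⁺/Cr) > E°(Al³⁺/Al), Cr³⁺/Cr serves as the cathode.
E°cell = −0.74 − (−1.67) = +0.93 V, with n = 3 electrons transferred.
The balanced reaction is Cr^3+(aq) + Al(s) → Cr(s) + Al^3+(aq), so Q = [Al^3+(aq)] / [Cr^3+(aq)] = 21.2 and log Q = 1.327.
Applying E = E° − (RT ln10/nF)·log Q gives +0.93 − (0.0592/3)(1.327) = +0.90 V.

+0.90 V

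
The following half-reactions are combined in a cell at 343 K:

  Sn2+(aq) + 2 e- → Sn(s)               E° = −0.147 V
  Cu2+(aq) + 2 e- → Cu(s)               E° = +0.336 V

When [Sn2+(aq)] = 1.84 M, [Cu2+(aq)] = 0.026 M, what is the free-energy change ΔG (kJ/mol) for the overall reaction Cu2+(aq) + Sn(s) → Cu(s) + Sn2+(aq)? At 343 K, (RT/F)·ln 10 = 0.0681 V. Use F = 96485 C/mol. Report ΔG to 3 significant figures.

With Cu²⁺/Cu reduced at the cathode, E°cell = +0.336 − (−0.147) = +0.483 V and n = 2.
Here Q = [Sn2+(aq)] / [Cu2+(aq)] = 70.8 (log Q = 1.850), giving E = +0.483 − (0.0681/2)·(1.850) = +0.4200 V.
Then ΔG = −nFE = −2 × 96485 × +0.4200 J/mol = −81.0 kJ/mol.

−81.0 kJ/mol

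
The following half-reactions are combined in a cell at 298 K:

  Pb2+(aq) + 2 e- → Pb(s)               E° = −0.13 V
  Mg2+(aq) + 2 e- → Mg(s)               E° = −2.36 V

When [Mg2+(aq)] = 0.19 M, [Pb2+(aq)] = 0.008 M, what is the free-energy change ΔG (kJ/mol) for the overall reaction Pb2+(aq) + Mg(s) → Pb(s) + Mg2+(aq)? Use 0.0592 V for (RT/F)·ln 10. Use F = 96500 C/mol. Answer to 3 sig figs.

With Pb²⁺/Pb reduced at the cathode, E°cell = −0.13 − (−2.36) = +2.23 V and n = 2.
Q = [Mg2+(aq)] / [Pb2+(aq)] = 23.8, so log Q = 1.376 and E = +2.23 − (0.0592/2)(1.376) = +2.1893 V.
ΔG = −nFE = −(2)(96500)(+2.1893) J/mol = −423 kJ/mol.

−423 kJ/mol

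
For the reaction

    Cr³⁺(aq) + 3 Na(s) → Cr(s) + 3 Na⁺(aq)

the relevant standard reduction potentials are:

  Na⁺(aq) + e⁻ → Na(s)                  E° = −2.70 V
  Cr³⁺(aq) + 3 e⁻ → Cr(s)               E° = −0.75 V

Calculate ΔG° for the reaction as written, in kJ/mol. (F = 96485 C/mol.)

In the reaction as written Cr³⁺(aq) is reduced, so the Cr³⁺/Cr couple is the cathode and Na⁺/Na is the anode.
E°cell = −0.75 − (−2.70) = +1.95 V; balancing electrons gives n = 3.
ΔG° = −nFE°cell = −(3)(96485)(+1.95) J/mol = −564 kJ/mol.

−564 kJ/mol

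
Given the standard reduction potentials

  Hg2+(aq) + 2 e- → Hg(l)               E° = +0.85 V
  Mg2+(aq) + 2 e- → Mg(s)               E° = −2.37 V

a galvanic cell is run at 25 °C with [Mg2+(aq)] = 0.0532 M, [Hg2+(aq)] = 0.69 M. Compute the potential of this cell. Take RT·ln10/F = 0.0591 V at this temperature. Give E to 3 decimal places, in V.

Hg²⁺/Hg is reduced (cathode, E° = +0.85 V) and Mg²⁺/Mg is oxidized (anode).
The standard potential is +0.85 − (−2.37) = +3.22 V and the balanced reaction transfers n = 2 electrons.
Balancing gives Hg2+(aq) + Mg(s) → Hg(l) + Mg2+(aq); hence Q = [Mg2+(aq)] / [Hg2+(aq)] = 0.0771 (log Q = −1.113).
E = E° − (0.0591/n)·log Q = +3.22 − (0.0591/2)(−1.113) = +3.253 V.

+3.253 V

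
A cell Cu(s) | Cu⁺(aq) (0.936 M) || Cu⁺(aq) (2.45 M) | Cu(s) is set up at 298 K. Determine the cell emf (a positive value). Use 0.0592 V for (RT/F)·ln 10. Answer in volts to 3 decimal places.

0.025 V

For a concentration cell E°cell = 0, since both electrodes use the same couple.
The compartment with the higher Cu⁺(aq) concentration (2.45 M) acts as the cathode; ions are reduced there and produced at the dilute (0.936 M) anode.
With n = 1, Ecell = −(0.0592/1)·log([dilute]/[conc]) = −(0.0592/1)·log(0.936/2.45) = +0.025 V.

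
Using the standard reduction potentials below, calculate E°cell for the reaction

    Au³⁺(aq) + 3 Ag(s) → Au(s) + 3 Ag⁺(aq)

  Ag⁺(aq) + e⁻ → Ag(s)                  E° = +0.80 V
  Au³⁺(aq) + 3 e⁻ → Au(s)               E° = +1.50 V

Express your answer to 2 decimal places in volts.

Au³⁺(aq) gains electrons, so the Au³⁺/Au couple is the cathode; the Ag⁺/Ag couple is the anode.
E°cell = E°(cathode) − E°(anode) = +1.50 − (+0.80) = +0.70 V.
The positive value indicates the reaction is spontaneous as written.

+0.70 V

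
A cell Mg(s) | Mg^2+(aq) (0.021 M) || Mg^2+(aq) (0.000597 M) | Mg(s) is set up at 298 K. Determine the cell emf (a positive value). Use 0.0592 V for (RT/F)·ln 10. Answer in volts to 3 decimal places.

0.046 V

For a concentration cell E°cell = 0, since both electrodes use the same couple.
The compartment with the higher Mg^2+(aq) concentration (0.021 M) acts as the cathode; ions are reduced there and produced at the dilute (0.000597 M) anode.
With n = 2, Ecell = −(0.0592/2)·log([dilute]/[conc]) = −(0.0592/2)·log(0.000597/0.021) = +0.046 V.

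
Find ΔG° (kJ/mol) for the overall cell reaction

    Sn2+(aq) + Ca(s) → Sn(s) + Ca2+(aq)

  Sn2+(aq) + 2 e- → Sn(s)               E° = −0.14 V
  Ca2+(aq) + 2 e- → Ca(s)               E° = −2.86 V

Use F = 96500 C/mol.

In the reaction as written Sn2+(aq) is reduced, so the Sn²⁺/Sn couple is the cathode and Ca²⁺/Ca is the anode.
E°cell = −0.14 − (−2.86) = +2.72 V; balancing electrons gives n = 2.
ΔG° = −nFE°cell = −(2)(96500)(+2.72) J/mol = −525 kJ/mol.

−525 kJ/mol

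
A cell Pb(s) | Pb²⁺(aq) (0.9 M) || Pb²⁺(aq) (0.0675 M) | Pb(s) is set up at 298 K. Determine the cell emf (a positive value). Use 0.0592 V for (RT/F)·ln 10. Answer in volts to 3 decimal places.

0.033 V

For a concentration cell E°cell = 0, since both electrodes use the same couple.
The compartment with the higher Pb²⁺(aq) concentration (0.9 M) acts as the cathode; ions are reduced there and produced at the dilute (0.0675 M) anode.
With n = 2, Ecell = −(0.0592/2)·log([dilute]/[conc]) = −(0.0592/2)·log(0.0675/0.9) = +0.033 V.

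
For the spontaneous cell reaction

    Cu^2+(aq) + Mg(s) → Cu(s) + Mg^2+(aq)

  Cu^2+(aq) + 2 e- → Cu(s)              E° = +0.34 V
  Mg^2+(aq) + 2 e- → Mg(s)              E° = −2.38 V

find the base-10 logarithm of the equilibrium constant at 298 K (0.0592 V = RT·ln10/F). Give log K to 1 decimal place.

log K = 91.9

The Cu²⁺/Cu couple is reduced (cathode); E°cell = +0.34 − (−2.38) = +2.72 V with n = 2.
At equilibrium E = 0, so log K = nE°cell / 0.0592 = (2)(+2.72) / 0.0592 = 91.9.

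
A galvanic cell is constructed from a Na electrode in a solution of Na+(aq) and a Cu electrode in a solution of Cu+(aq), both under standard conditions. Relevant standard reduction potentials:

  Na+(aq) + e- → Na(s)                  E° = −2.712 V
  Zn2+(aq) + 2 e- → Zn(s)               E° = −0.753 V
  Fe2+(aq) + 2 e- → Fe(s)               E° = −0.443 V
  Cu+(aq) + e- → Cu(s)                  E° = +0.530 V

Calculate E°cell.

Of the two couples in this cell, the one with the more positive reduction potential is reduced at the cathode: here that is Cu⁺/Cu (+0.530 V); Na⁺/Na (−2.712 V) is the anode.
E°cell = E°(cathode) − E°(anode) = +0.530 − (−2.712) = +3.242 V.

+3.242 V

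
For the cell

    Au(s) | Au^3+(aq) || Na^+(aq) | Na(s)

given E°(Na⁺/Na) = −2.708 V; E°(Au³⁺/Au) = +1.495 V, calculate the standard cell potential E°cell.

By convention the left-hand electrode in cell notation is the anode (oxidation) and the right-hand electrode is the cathode (reduction).
E°cell = E°(right) − E°(left) = −2.708 − (+1.495) = −4.203 V.
The negative sign shows that, as written, the cell would require an external voltage to drive the reaction.

−4.203 V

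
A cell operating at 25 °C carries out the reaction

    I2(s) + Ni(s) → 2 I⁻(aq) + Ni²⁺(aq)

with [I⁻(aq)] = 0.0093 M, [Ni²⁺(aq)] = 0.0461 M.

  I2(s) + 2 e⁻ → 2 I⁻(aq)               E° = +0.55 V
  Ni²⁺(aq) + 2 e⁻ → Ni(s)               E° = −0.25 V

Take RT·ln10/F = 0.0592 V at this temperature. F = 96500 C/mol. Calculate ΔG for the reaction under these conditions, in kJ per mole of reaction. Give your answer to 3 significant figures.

The standard cell potential is +0.55 − (−0.25) = +0.80 V, with n = 2 electrons in the balanced equation.
The reaction quotient is [I⁻(aq)]^2·[Ni²⁺(aq)] = 3.99×10^−6; by Nernst, E = +0.80 − (0.0592/2)(−5.399) = +0.9598 V.
Finally ΔG = −nFE = −(2)(96500 C/mol)(+0.9598 V) = −185 kJ/mol.

−185 kJ/mol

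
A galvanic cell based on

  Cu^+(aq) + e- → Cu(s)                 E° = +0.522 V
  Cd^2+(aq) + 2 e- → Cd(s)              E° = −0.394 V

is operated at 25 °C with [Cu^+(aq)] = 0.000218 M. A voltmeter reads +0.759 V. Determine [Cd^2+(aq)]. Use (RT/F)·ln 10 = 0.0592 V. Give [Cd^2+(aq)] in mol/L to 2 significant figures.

0.0096 M

The Cu⁺/Cu couple has the larger reduction potential, so it is the cathode: E°cell = +0.522 − (−0.394) = +0.916 V and n = 2.
From the Nernst equation, log Q = n(E° − E)/0.0592 = 2·(+0.916 − (+0.759))/0.0592 = 5.304.
The balanced reaction is 2 Cu^+(aq) + Cd(s) → 2 Cu(s) + Cd^2+(aq), so Q = [Cd^2+(aq)] / [Cu^+(aq)]^2.
Isolating [Cd^2+(aq)] in Q = 10^{5.304} yields log [Cd^2+(aq)] = −2.019, i.e. 0.0096 M.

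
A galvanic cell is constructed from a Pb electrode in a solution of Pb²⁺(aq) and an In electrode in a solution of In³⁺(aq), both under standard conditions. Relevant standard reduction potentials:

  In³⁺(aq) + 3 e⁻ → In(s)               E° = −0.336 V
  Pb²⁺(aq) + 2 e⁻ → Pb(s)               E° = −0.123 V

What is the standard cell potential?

+0.213 V

Of the two couples in this cell, the one with the more positive reduction potential is reduced at the cathode: here that is Pb²⁺/Pb (−0.123 V); In³⁺/In (−0.336 V) is the anode.
E°cell = E°(cathode) − E°(anode) = −0.123 − (−0.336) = +0.213 V.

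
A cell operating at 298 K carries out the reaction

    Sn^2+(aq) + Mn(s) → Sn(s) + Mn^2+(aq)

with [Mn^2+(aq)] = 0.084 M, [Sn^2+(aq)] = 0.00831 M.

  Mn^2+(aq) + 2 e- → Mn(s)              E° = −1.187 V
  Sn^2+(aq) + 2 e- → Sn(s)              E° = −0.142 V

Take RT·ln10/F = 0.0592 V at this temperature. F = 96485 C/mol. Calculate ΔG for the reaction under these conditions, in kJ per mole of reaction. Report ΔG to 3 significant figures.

−196 kJ/mol

The standard cell potential is −0.142 − (−1.187) = +1.045 V, with n = 2 electrons in the balanced equation.
The reaction quotient is [Mn^2+(aq)] / [Sn^2+(aq)] = 10.1; by Nernst, E = +1.045 − (0.0592/2)(1.005) = +1.0153 V.
ΔG = −nFE = −(2)(96485)(+1.0153) J/mol = −196 kJ/mol.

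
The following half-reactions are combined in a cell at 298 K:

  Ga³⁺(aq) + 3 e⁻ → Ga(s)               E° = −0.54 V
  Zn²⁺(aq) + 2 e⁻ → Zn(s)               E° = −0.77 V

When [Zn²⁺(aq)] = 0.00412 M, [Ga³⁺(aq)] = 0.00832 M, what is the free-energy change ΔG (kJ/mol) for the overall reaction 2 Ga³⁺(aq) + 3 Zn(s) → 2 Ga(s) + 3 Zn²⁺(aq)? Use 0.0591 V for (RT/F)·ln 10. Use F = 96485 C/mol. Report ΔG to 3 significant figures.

−150 kJ/mol

With Ga³⁺/Ga reduced at the cathode, E°cell = −0.54 − (−0.77) = +0.23 V and n = 6.
Q = [Zn²⁺(aq)]^3 / [Ga³⁺(aq)]^2 = 0.00101, so log Q = −2.996 and E = +0.23 − (0.0591/6)(−2.996) = +0.2595 V.
ΔG = −nFE = −(6)(96485)(+0.2595) J/mol = −150 kJ/mol.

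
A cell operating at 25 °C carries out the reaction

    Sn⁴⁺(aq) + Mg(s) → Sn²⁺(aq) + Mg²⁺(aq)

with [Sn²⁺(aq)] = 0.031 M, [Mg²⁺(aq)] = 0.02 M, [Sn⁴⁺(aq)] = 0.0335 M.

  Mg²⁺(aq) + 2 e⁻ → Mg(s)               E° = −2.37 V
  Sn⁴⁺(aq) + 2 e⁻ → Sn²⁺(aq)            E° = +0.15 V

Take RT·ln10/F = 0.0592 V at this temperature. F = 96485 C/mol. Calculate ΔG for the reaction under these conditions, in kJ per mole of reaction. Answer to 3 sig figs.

E°cell = +0.15 − (−2.37) = +2.52 V; the balanced reaction transfers n = 2 electrons.
The reaction quotient is ([Sn²⁺(aq)]·[Mg²⁺(aq)]) / [Sn⁴⁺(aq)] = 0.0185; by Nernst, E = +2.52 − (0.0592/2)(−1.733) = +2.5713 V.
Finally ΔG = −nFE = −(2)(96485 C/mol)(+2.5713 V) = −496 kJ/mol.

−496 kJ/mol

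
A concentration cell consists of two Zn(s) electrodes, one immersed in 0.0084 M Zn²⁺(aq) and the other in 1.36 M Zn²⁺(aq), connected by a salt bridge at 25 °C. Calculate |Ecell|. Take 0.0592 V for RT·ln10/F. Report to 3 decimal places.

0.065 V

For a concentration cell E°cell = 0, since both electrodes use the same couple.
The compartment with the higher Zn²⁺(aq) concentration (1.36 M) acts as the cathode; ions are reduced there and produced at the dilute (0.0084 M) anode.
With n = 2, Ecell = −(0.0592/2)·log([dilute]/[conc]) = −(0.0592/2)·log(0.0084/1.36) = +0.065 V.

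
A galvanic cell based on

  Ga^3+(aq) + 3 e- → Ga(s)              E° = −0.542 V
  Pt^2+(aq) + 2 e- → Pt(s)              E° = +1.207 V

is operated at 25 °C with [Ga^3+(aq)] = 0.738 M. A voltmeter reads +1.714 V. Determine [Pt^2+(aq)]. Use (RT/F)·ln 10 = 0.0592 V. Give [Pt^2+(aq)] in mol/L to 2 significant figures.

With Pt²⁺/Pt at the cathode and Ga³⁺/Ga at the anode, E°cell = +1.207 − (−0.542) = +1.749 V (n = 6).
From the Nernst equation, log Q = n(E° − E)/0.0592 = 6·(+1.749 − (+1.714))/0.0592 = 3.547.
For 3 Pt^2+(aq) + 2 Ga(s) → 3 Pt(s) + 2 Ga^3+(aq), the reaction quotient is Q = [Ga^3+(aq)]^2 / [Pt^2+(aq)]^3.
Isolating [Pt^2+(aq)] in Q = 10^{3.547} yields log [Pt^2+(aq)] = −1.270, i.e. 0.054 M.

0.054 M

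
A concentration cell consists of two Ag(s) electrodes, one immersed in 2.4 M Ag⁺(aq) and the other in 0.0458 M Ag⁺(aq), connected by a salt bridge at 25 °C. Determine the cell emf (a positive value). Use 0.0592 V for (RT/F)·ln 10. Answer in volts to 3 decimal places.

0.102 V

For a concentration cell E°cell = 0, since both electrodes use the same couple.
The compartment with the higher Ag⁺(aq) concentration (2.4 M) acts as the cathode; ions are reduced there and produced at the dilute (0.0458 M) anode.
With n = 1, Ecell = −(0.0592/1)·log([dilute]/[conc]) = −(0.0592/1)·log(0.0458/2.4) = +0.102 V.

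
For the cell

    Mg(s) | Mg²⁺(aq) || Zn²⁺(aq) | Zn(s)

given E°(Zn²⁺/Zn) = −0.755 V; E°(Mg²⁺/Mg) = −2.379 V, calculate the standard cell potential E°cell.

+1.624 V

By convention the left-hand electrode in cell notation is the anode (oxidation) and the right-hand electrode is the cathode (reduction).
E°cell = E°(right) − E°(left) = −0.755 − (−2.379) = +1.624 V.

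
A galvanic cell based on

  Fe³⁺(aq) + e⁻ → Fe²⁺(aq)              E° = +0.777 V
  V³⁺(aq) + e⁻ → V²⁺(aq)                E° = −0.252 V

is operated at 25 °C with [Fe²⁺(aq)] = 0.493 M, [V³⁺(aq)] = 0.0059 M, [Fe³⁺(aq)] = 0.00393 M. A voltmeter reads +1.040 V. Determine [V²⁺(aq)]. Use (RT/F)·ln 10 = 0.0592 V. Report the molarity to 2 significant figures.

With Fe³⁺/Fe²⁺ at the cathode and V³⁺/V²⁺ at the anode, E°cell = +0.777 − (−0.252) = +1.029 V (n = 1).
From the Nernst equation, log Q = n(E° − E)/0.0592 = 1·(+1.029 − (+1.040))/0.0592 = −0.186.
Balancing electrons gives Fe³⁺(aq) + V²⁺(aq) → Fe²⁺(aq) + V³⁺(aq); thus Q = ([Fe²⁺(aq)]·[V³⁺(aq)]) / ([Fe³⁺(aq)]·[V²⁺(aq)]).
Solving for the unknown gives log [V²⁺(aq)] = 0.055, so [V²⁺(aq)] ≈ 1.1 M.

1.1 M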